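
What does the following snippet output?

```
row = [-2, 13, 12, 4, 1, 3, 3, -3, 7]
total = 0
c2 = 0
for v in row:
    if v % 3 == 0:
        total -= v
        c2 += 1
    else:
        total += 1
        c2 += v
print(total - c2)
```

v=-2: not %3==0, total = 0+1 = 1; c2=-2
v=13: not %3==0, total = 1+1 = 2; c2=11
v=12: %3==0, total = 2-12 = -10; c2=12
v=4: not %3==0, total = (-10)+1 = -9; c2=16
v=1: not %3==0, total = (-9)+1 = -8; c2=17
v=3: %3==0, total = (-8)-3 = -11; c2=18
v=3: %3==0, total = (-11)-3 = -14; c2=19
v=-3: %3==0, total = (-14)-(-3) = -11; c2=20
v=7: not %3==0, total = (-11)+1 = -10; c2=27
total-c2 = (-10)-27 = -37

-37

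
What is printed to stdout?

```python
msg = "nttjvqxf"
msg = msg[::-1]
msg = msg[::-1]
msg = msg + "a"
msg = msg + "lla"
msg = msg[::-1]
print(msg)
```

reverse → 'fxqvjttn'
reverse → 'nttjvqxf'
+ 'a' → 'nttjvqxfa'
+ 'lla' → 'nttjvqxfalla'
reverse → 'allafxqvjttn'

allafxqvjttn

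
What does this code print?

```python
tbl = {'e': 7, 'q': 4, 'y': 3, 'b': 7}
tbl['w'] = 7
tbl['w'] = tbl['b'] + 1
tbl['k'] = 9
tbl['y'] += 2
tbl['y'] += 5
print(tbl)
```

{'e': 7, 'q': 4, 'y': 10, 'b': 7, 'w': 8, 'k': 9}

tbl['w'] = 7 → {'e': 7, 'q': 4, 'y': 3, 'b': 7, 'w': 7}
tbl['w'] = tbl['b']+1 = 8 → {'e': 7, 'q': 4, 'y': 3, 'b': 7, 'w': 8}
tbl['k'] = 9 → {'e': 7, 'q': 4, 'y': 3, 'b': 7, 'w': 8, 'k': 9}
tbl['y'] = 3+2 = 5 → {'e': 7, 'q': 4, 'y': 5, 'b': 7, 'w': 8, 'k': 9}
tbl['y'] = 5+5 = 10 → {'e': 7, 'q': 4, 'y': 10, 'b': 7, 'w': 8, 'k': 9}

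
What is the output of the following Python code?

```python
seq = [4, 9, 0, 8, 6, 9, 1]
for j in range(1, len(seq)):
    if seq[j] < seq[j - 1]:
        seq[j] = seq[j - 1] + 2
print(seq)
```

j=1: 9>=4, unchanged → [4, 9, 0, 8, 6, 9, 1]
j=2: 0<9, seq[2] = 9+2 = 11 → [4, 9, 11, 8, 6, 9, 1]
j=3: 8<11, seq[3] = 11+2 = 13 → [4, 9, 11, 13, 6, 9, 1]
j=4: 6<13, seq[4] = 13+2 = 15 → [4, 9, 11, 13, 15, 9, 1]
j=5: 9<15, seq[5] = 15+2 = 17 → [4, 9, 11, 13, 15, 17, 1]
j=6: 1<17, seq[6] = 17+2 = 19 → [4, 9, 11, 13, 15, 17, 19]

[4, 9, 11, 13, 15, 17, 19]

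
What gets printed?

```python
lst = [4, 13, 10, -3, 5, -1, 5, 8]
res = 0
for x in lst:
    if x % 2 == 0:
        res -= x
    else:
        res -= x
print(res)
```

-41

x=4: even, res = 0-4 = -4
x=13: not even, res = (-4)-13 = -17
x=10: even, res = (-17)-10 = -27
x=-3: not even, res = (-27)-(-3) = -24
x=5: not even, res = (-24)-5 = -29
x=-1: not even, res = (-29)-(-1) = -28
x=5: not even, res = (-28)-5 = -33
x=8: even, res = (-33)-8 = -41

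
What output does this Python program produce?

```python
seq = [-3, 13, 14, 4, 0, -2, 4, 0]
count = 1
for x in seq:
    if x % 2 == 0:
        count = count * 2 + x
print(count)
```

576

x=-3: not even
x=13: not even
x=14: even, count = 1*2+14 = 16
x=4: even, count = 16*2+4 = 36
x=0: even, count = 36*2+0 = 72
x=-2: even, count = 72*2+(-2) = 142
x=4: even, count = 142*2+4 = 288
x=0: even, count = 288*2+0 = 576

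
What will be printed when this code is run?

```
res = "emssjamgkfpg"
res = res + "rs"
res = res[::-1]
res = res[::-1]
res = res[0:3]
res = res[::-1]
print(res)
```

sme

+ 'rs' → 'emssjamgkfpgrs'
reverse → 'srgpfkgmajssme'
reverse → 'emssjamgkfpgrs'
slice [0:3] → 'ems'
reverse → 'sme'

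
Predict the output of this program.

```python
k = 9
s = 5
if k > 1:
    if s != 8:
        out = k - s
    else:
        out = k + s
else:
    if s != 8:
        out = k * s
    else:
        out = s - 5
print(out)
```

4

k=9, s=5
k > 1 is True; s != 8 is True
→ out = k - s = 4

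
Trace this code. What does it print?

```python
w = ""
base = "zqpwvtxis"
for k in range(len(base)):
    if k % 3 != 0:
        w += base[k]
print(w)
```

qpvtis

k=0: skip
k=1: add 'q' → 'q'
k=2: add 'p' → 'qp'
k=3: skip
k=4: add 'v' → 'qpv'
k=5: add 't' → 'qpvt'
k=6: skip
k=7: add 'i' → 'qpvti'
k=8: add 's' → 'qpvtis'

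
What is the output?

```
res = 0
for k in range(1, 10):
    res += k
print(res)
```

45

k=1: res = 0+1 = 1
k=2: res = 1+2 = 3
k=3: res = 3+3 = 6
k=4: res = 6+4 = 10
k=5: res = 10+5 = 15
k=6: res = 15+6 = 21
k=7: res = 21+7 = 28
k=8: res = 28+8 = 36
k=9: res = 36+9 = 45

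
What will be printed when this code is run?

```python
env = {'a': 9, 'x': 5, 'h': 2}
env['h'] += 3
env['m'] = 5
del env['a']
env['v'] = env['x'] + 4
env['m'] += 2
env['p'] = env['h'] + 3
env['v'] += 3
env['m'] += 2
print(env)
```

{'x': 5, 'h': 5, 'm': 9, 'v': 12, 'p': 8}

env['h'] = 2+3 = 5 → {'a': 9, 'x': 5, 'h': 5}
env['m'] = 5 → {'a': 9, 'x': 5, 'h': 5, 'm': 5}
del 'a' → {'x': 5, 'h': 5, 'm': 5}
env['v'] = env['x']+4 = 9 → {'x': 5, 'h': 5, 'm': 5, 'v': 9}
env['m'] = 5+2 = 7 → {'x': 5, 'h': 5, 'm': 7, 'v': 9}
env['p'] = env['h']+3 = 8 → {'x': 5, 'h': 5, 'm': 7, 'v': 9, 'p': 8}
env['v'] = 9+3 = 12 → {'x': 5, 'h': 5, 'm': 7, 'v': 12, 'p': 8}
env['m'] = 7+2 = 9 → {'x': 5, 'h': 5, 'm': 9, 'v': 12, 'p': 8}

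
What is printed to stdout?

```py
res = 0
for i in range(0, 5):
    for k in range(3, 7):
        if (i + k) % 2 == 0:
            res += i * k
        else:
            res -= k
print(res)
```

i=0,k=3: odd sum, res = 0-3 = -3
i=0,k=4: even sum, res = (-3)+0 = -3
i=0,k=5: odd sum, res = (-3)-5 = -8
i=0,k=6: even sum, res = (-8)+0 = -8
i=1,k=3: even sum, res = (-8)+3 = -5
i=1,k=4: odd sum, res = (-5)-4 = -9
i=1,k=5: even sum, res = (-9)+5 = -4
i=1,k=6: odd sum, res = (-4)-6 = -10
i=2,k=3: odd sum, res = (-10)-3 = -13
i=2,k=4: even sum, res = (-13)+8 = -5
i=2,k=5: odd sum, res = (-5)-5 = -10
i=2,k=6: even sum, res = (-10)+12 = 2
i=3,k=3: even sum, res = 2+9 = 11
i=3,k=4: odd sum, res = 11-4 = 7
i=3,k=5: even sum, res = 7+15 = 22
i=3,k=6: odd sum, res = 22-6 = 16
i=4,k=3: odd sum, res = 16-3 = 13
i=4,k=4: even sum, res = 13+16 = 29
i=4,k=5: odd sum, res = 29-5 = 24
i=4,k=6: even sum, res = 24+24 = 48

48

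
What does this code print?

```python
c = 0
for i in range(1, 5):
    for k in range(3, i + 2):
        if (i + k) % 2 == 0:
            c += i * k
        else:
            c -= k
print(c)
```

10

i=2,k=3: odd sum, c = 0-3 = -3
i=3,k=3: even sum, c = (-3)+9 = 6
i=3,k=4: odd sum, c = 6-4 = 2
i=4,k=3: odd sum, c = 2-3 = -1
i=4,k=4: even sum, c = (-1)+16 = 15
i=4,k=5: odd sum, c = 15-5 = 10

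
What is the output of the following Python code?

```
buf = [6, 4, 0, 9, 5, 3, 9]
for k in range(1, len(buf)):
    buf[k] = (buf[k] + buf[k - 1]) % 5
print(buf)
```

[6, 0, 0, 4, 4, 2, 1]

k=1: buf[1] = (4+6)%5 = 0 → [6, 0, 0, 9, 5, 3, 9]
k=2: buf[2] = (0+0)%5 = 0 → [6, 0, 0, 9, 5, 3, 9]
k=3: buf[3] = (9+0)%5 = 4 → [6, 0, 0, 4, 5, 3, 9]
k=4: buf[4] = (5+4)%5 = 4 → [6, 0, 0, 4, 4, 3, 9]
k=5: buf[5] = (3+4)%5 = 2 → [6, 0, 0, 4, 4, 2, 9]
k=6: buf[6] = (9+2)%5 = 1 → [6, 0, 0, 4, 4, 2, 1]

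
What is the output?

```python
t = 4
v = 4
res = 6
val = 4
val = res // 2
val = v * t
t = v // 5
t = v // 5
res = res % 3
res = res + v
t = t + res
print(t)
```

4

val = 6//2 = 3
val = 4*4 = 16
t = 4//5 = 0
t = 4//5 = 0
res = 6%3 = 0
res = 0+4 = 4
t = 0+4 = 4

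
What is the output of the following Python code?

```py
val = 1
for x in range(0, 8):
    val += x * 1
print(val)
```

x=0: val = 1+0*1 = 1
x=1: val = 1+1*1 = 2
x=2: val = 2+2*1 = 4
x=3: val = 4+3*1 = 7
x=4: val = 7+4*1 = 11
x=5: val = 11+5*1 = 16
x=6: val = 16+6*1 = 22
x=7: val = 22+7*1 = 29

29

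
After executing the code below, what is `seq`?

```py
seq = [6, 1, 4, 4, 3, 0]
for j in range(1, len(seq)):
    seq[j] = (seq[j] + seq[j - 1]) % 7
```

j=1: seq[1] = (1+6)%7 = 0 → [6, 0, 4, 4, 3, 0]
j=2: seq[2] = (4+0)%7 = 4 → [6, 0, 4, 4, 3, 0]
j=3: seq[3] = (4+4)%7 = 1 → [6, 0, 4, 1, 3, 0]
j=4: seq[4] = (3+1)%7 = 4 → [6, 0, 4, 1, 4, 0]
j=5: seq[5] = (0+4)%7 = 4 → [6, 0, 4, 1, 4, 4]

[6, 0, 4, 1, 4, 4]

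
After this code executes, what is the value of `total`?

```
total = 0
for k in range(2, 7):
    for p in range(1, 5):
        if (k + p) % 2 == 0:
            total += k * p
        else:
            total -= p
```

80

k=2,p=1: odd sum, total = 0-1 = -1
k=2,p=2: even sum, total = (-1)+4 = 3
k=2,p=3: odd sum, total = 3-3 = 0
k=2,p=4: even sum, total = 0+8 = 8
k=3,p=1: even sum, total = 8+3 = 11
k=3,p=2: odd sum, total = 11-2 = 9
k=3,p=3: even sum, total = 9+9 = 18
k=3,p=4: odd sum, total = 18-4 = 14
k=4,p=1: odd sum, total = 14-1 = 13
k=4,p=2: even sum, total = 13+8 = 21
k=4,p=3: odd sum, total = 21-3 = 18
k=4,p=4: even sum, total = 18+16 = 34
k=5,p=1: even sum, total = 34+5 = 39
k=5,p=2: odd sum, total = 39-2 = 37
k=5,p=3: even sum, total = 37+15 = 52
k=5,p=4: odd sum, total = 52-4 = 48
k=6,p=1: odd sum, total = 48-1 = 47
k=6,p=2: even sum, total = 47+12 = 59
k=6,p=3: odd sum, total = 59-3 = 56
k=6,p=4: even sum, total = 56+24 = 80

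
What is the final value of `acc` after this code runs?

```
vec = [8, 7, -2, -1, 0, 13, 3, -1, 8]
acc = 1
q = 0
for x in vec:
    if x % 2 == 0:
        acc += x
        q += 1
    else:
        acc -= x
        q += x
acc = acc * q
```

x=8: even, acc = 1+8 = 9; q=1
x=7: not even, acc = 9-7 = 2; q=8
x=-2: even, acc = 2+(-2) = 0; q=9
x=-1: not even, acc = 0-(-1) = 1; q=8
x=0: even, acc = 1+0 = 1; q=9
x=13: not even, acc = 1-13 = -12; q=22
x=3: not even, acc = (-12)-3 = -15; q=25
x=-1: not even, acc = (-15)-(-1) = -14; q=24
x=8: even, acc = (-14)+8 = -6; q=25
acc*q = (-6)*25 = -150

-150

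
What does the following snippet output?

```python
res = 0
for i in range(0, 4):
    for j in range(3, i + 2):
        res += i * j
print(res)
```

27

i=2,j=3: res = 0+6 = 6
i=3,j=3: res = 6+9 = 15
i=3,j=4: res = 15+12 = 27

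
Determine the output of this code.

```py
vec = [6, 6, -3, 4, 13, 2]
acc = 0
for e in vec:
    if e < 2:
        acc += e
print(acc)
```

-3

e=6: not <2
e=6: not <2
e=-3: <2, acc = 0+(-3) = -3
e=4: not <2
e=13: not <2
e=2: not <2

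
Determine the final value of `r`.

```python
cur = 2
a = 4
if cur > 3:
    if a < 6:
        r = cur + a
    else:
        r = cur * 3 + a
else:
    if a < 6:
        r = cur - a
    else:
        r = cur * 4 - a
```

-2

cur=2, a=4
cur > 3 is False; a < 6 is True
→ r = cur - a = -2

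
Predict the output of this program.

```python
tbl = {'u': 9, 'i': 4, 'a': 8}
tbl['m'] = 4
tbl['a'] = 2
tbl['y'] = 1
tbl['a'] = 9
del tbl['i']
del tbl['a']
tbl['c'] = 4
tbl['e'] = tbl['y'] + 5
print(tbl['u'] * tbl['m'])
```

tbl['m'] = 4 → {'u': 9, 'i': 4, 'a': 8, 'm': 4}
tbl['a'] = 2 → {'u': 9, 'i': 4, 'a': 2, 'm': 4}
tbl['y'] = 1 → {'u': 9, 'i': 4, 'a': 2, 'm': 4, 'y': 1}
tbl['a'] = 9 → {'u': 9, 'i': 4, 'a': 9, 'm': 4, 'y': 1}
del 'i' → {'u': 9, 'a': 9, 'm': 4, 'y': 1}
del 'a' → {'u': 9, 'm': 4, 'y': 1}
tbl['c'] = 4 → {'u': 9, 'm': 4, 'y': 1, 'c': 4}
tbl['e'] = tbl['y']+5 = 6 → {'u': 9, 'm': 4, 'y': 1, 'c': 4, 'e': 6}
tbl['u']*tbl['m'] = 9*4 = 36

36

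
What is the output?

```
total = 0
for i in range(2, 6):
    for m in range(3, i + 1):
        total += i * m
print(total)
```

i=3,m=3: total = 0+9 = 9
i=4,m=3: total = 9+12 = 21
i=4,m=4: total = 21+16 = 37
i=5,m=3: total = 37+15 = 52
i=5,m=4: total = 52+20 = 72
i=5,m=5: total = 72+25 = 97

97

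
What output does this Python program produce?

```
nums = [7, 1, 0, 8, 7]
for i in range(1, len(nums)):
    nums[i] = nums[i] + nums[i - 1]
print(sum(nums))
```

i=1: nums[1] = 1+7 = 8 → [7, 8, 0, 8, 7]
i=2: nums[2] = 0+8 = 8 → [7, 8, 8, 8, 7]
i=3: nums[3] = 8+8 = 16 → [7, 8, 8, 16, 7]
i=4: nums[4] = 7+16 = 23 → [7, 8, 8, 16, 23]
sum = 62

62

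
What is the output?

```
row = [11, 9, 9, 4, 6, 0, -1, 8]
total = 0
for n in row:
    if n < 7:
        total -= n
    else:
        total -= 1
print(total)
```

n=11: not <7, total = 0-1 = -1
n=9: not <7, total = (-1)-1 = -2
n=9: not <7, total = (-2)-1 = -3
n=4: <7, total = (-3)-4 = -7
n=6: <7, total = (-7)-6 = -13
n=0: <7, total = (-13)-0 = -13
n=-1: <7, total = (-13)-(-1) = -12
n=8: not <7, total = (-12)-1 = -13

-13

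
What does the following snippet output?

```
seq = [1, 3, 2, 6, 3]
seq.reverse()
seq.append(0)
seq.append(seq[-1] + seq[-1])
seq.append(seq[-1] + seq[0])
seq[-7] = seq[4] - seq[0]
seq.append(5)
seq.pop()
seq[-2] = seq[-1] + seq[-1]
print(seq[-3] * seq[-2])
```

reverse → [3, 6, 2, 3, 1]
append 0 → [3, 6, 2, 3, 1, 0]
append seq[-1]+seq[-1] = 0+0 = 0 → [3, 6, 2, 3, 1, 0, 0]
append seq[-1]+seq[0] = 0+3 = 3 → [3, 6, 2, 3, 1, 0, 0, 3]
seq[-7] = seq[4]-seq[0] = 1-3 = -2 → [3, -2, 2, 3, 1, 0, 0, 3]
append 5 → [3, -2, 2, 3, 1, 0, 0, 3, 5]
pop() removes 5 → [3, -2, 2, 3, 1, 0, 0, 3]
seq[-2] = seq[-1]+seq[-1] = 3+3 = 6 → [3, -2, 2, 3, 1, 0, 6, 3]
seq[-3]*seq[-2] = 0*6 = 0

0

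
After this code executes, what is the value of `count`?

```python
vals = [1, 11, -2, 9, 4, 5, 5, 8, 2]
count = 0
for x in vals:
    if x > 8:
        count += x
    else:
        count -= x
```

x=1: not >8, count = 0-1 = -1
x=11: >8, count = (-1)+11 = 10
x=-2: not >8, count = 10-(-2) = 12
x=9: >8, count = 12+9 = 21
x=4: not >8, count = 21-4 = 17
x=5: not >8, count = 17-5 = 12
x=5: not >8, count = 12-5 = 7
x=8: not >8, count = 7-8 = -1
x=2: not >8, count = (-1)-2 = -3

-3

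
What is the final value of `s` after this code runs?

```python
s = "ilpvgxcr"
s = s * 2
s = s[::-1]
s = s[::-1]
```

repeat ×2 → 'ilpvgxcrilpvgxcr'
reverse → 'rcxgvplircxgvpli'
reverse → 'ilpvgxcrilpvgxcr'

'ilpvgxcrilpvgxcr'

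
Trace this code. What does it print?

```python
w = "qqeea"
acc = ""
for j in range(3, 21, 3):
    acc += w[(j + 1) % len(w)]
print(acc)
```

j=3: add w[4]='a' → 'a'
j=6: add w[2]='e' → 'ae'
j=9: add w[0]='q' → 'aeq'
j=12: add w[3]='e' → 'aeqe'
j=15: add w[1]='q' → 'aeqeq'
j=18: add w[4]='a' → 'aeqeqa'

aeqeqa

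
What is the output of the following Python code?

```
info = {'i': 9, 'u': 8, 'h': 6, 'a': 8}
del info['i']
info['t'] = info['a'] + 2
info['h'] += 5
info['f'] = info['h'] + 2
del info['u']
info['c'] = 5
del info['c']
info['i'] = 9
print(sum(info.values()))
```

51

del 'i' → {'u': 8, 'h': 6, 'a': 8}
info['t'] = info['a']+2 = 10 → {'u': 8, 'h': 6, 'a': 8, 't': 10}
info['h'] = 6+5 = 11 → {'u': 8, 'h': 11, 'a': 8, 't': 10}
info['f'] = info['h']+2 = 13 → {'u': 8, 'h': 11, 'a': 8, 't': 10, 'f': 13}
del 'u' → {'h': 11, 'a': 8, 't': 10, 'f': 13}
info['c'] = 5 → {'h': 11, 'a': 8, 't': 10, 'f': 13, 'c': 5}
del 'c' → {'h': 11, 'a': 8, 't': 10, 'f': 13}
info['i'] = 9 → {'h': 11, 'a': 8, 't': 10, 'f': 13, 'i': 9}
sum of values = 51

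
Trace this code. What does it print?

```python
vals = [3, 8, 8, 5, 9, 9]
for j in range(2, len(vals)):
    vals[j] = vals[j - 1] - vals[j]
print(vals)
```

[3, 8, 0, -5, -14, -23]

j=2: vals[2] = 8-8 = 0 → [3, 8, 0, 5, 9, 9]
j=3: vals[3] = 0-5 = -5 → [3, 8, 0, -5, 9, 9]
j=4: vals[4] = (-5)-9 = -14 → [3, 8, 0, -5, -14, 9]
j=5: vals[5] = (-14)-9 = -23 → [3, 8, 0, -5, -14, -23]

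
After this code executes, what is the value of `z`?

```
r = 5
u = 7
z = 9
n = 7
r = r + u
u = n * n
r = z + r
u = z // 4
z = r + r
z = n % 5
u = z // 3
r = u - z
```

r = 5+7 = 12
u = 7*7 = 49
r = 9+12 = 21
u = 9//4 = 2
z = 21+21 = 42
z = 7%5 = 2
u = 2//3 = 0
r = 0-2 = -2

2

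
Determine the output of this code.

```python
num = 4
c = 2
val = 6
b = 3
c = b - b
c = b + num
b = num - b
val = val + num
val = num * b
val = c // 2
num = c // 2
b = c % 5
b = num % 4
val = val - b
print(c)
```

7

c = 3-3 = 0
c = 3+4 = 7
b = 4-3 = 1
val = 6+4 = 10
val = 4*1 = 4
val = 7//2 = 3
num = 7//2 = 3
b = 7%5 = 2
b = 3%4 = 3
val = 3-3 = 0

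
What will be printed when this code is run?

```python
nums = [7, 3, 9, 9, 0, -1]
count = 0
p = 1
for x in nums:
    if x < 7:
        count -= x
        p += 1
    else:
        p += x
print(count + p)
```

27

x=7: not <7; p=8
x=3: <7, count = 0-3 = -3; p=9
x=9: not <7; p=18
x=9: not <7; p=27
x=0: <7, count = (-3)-0 = -3; p=28
x=-1: <7, count = (-3)-(-1) = -2; p=29
count+p = (-2)+29 = 27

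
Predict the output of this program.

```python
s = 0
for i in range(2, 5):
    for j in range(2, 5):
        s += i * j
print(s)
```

i=2,j=2: s = 0+4 = 4
i=2,j=3: s = 4+6 = 10
i=2,j=4: s = 10+8 = 18
i=3,j=2: s = 18+6 = 24
i=3,j=3: s = 24+9 = 33
i=3,j=4: s = 33+12 = 45
i=4,j=2: s = 45+8 = 53
i=4,j=3: s = 53+12 = 65
i=4,j=4: s = 65+16 = 81

81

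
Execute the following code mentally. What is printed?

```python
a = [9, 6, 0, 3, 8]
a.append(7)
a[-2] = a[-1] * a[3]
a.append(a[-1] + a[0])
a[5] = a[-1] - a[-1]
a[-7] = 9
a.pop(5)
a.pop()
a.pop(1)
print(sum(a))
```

33

append 7 → [9, 6, 0, 3, 8, 7]
a[-2] = a[-1]*a[3] = 7*3 = 21 → [9, 6, 0, 3, 21, 7]
append a[-1]+a[0] = 7+9 = 16 → [9, 6, 0, 3, 21, 7, 16]
a[5] = a[-1]-a[-1] = 16-16 = 0 → [9, 6, 0, 3, 21, 0, 16]
a[-7] = 9 → [9, 6, 0, 3, 21, 0, 16]
pop(5) removes 0 → [9, 6, 0, 3, 21, 16]
pop() removes 16 → [9, 6, 0, 3, 21]
pop(1) removes 6 → [9, 0, 3, 21]
sum = 33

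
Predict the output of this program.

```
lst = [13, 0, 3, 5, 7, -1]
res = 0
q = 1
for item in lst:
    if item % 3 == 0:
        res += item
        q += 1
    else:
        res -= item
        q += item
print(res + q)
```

item=13: not %3==0, res = 0-13 = -13; q=14
item=0: %3==0, res = (-13)+0 = -13; q=15
item=3: %3==0, res = (-13)+3 = -10; q=16
item=5: not %3==0, res = (-10)-5 = -15; q=21
item=7: not %3==0, res = (-15)-7 = -22; q=28
item=-1: not %3==0, res = (-22)-(-1) = -21; q=27
res+q = (-21)+27 = 6

6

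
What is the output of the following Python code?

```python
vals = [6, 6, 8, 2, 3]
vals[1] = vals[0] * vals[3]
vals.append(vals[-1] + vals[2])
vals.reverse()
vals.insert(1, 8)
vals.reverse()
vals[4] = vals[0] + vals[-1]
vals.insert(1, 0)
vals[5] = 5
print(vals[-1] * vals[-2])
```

88

vals[1] = vals[0]*vals[3] = 6*2 = 12 → [6, 12, 8, 2, 3]
append vals[-1]+vals[2] = 3+8 = 11 → [6, 12, 8, 2, 3, 11]
reverse → [11, 3, 2, 8, 12, 6]
insert 8 at 1 → [11, 8, 3, 2, 8, 12, 6]
reverse → [6, 12, 8, 2, 3, 8, 11]
vals[4] = vals[0]+vals[-1] = 6+11 = 17 → [6, 12, 8, 2, 17, 8, 11]
insert 0 at 1 → [6, 0, 12, 8, 2, 17, 8, 11]
vals[5] = 5 → [6, 0, 12, 8, 2, 5, 8, 11]
vals[-1]*vals[-2] = 11*8 = 88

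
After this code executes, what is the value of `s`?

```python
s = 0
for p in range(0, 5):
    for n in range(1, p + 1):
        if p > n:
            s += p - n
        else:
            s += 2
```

p=1,n=1: not 1>1, s = 0+2 = 2
p=2,n=1: 2>1, s = 2+1 = 3
p=2,n=2: not 2>2, s = 3+2 = 5
p=3,n=1: 3>1, s = 5+2 = 7
p=3,n=2: 3>2, s = 7+1 = 8
p=3,n=3: not 3>3, s = 8+2 = 10
p=4,n=1: 4>1, s = 10+3 = 13
p=4,n=2: 4>2, s = 13+2 = 15
p=4,n=3: 4>3, s = 15+1 = 16
p=4,n=4: not 4>4, s = 16+2 = 18

18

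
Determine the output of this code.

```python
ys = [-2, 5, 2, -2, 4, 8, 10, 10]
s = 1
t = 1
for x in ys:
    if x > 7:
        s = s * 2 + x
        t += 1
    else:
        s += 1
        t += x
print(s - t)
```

x=-2: not >7, s = 1+1 = 2; t=-1
x=5: not >7, s = 2+1 = 3; t=4
x=2: not >7, s = 3+1 = 4; t=6
x=-2: not >7, s = 4+1 = 5; t=4
x=4: not >7, s = 5+1 = 6; t=8
x=8: >7, s = 6*2+8 = 20; t=9
x=10: >7, s = 20*2+10 = 50; t=10
x=10: >7, s = 50*2+10 = 110; t=11
s-t = 110-11 = 99

99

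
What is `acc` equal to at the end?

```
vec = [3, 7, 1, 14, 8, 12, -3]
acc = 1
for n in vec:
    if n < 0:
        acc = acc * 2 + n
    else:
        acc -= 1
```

n=3: not <0, acc = 1-1 = 0
n=7: not <0, acc = 0-1 = -1
n=1: not <0, acc = (-1)-1 = -2
n=14: not <0, acc = (-2)-1 = -3
n=8: not <0, acc = (-3)-1 = -4
n=12: not <0, acc = (-4)-1 = -5
n=-3: <0, acc = (-5)*2+(-3) = -13

-13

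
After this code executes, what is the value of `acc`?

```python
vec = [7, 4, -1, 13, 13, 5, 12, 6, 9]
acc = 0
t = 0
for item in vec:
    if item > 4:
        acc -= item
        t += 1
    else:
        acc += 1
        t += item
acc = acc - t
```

item=7: >4, acc = 0-7 = -7; t=1
item=4: not >4, acc = (-7)+1 = -6; t=5
item=-1: not >4, acc = (-6)+1 = -5; t=4
item=13: >4, acc = (-5)-13 = -18; t=5
item=13: >4, acc = (-18)-13 = -31; t=6
item=5: >4, acc = (-31)-5 = -36; t=7
item=12: >4, acc = (-36)-12 = -48; t=8
item=6: >4, acc = (-48)-6 = -54; t=9
item=9: >4, acc = (-54)-9 = -63; t=10
acc-t = (-63)-10 = -73

-73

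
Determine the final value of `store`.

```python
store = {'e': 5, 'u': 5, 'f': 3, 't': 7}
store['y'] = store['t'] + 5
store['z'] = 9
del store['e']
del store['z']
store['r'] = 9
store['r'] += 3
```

{'u': 5, 'f': 3, 't': 7, 'y': 12, 'r': 12}

store['y'] = store['t']+5 = 12 → {'e': 5, 'u': 5, 'f': 3, 't': 7, 'y': 12}
store['z'] = 9 → {'e': 5, 'u': 5, 'f': 3, 't': 7, 'y': 12, 'z': 9}
del 'e' → {'u': 5, 'f': 3, 't': 7, 'y': 12, 'z': 9}
del 'z' → {'u': 5, 'f': 3, 't': 7, 'y': 12}
store['r'] = 9 → {'u': 5, 'f': 3, 't': 7, 'y': 12, 'r': 9}
store['r'] = 9+3 = 12 → {'u': 5, 'f': 3, 't': 7, 'y': 12, 'r': 12}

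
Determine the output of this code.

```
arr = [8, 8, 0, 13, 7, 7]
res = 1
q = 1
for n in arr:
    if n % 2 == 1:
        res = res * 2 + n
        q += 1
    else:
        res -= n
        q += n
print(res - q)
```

n=8: not odd, res = 1-8 = -7; q=9
n=8: not odd, res = (-7)-8 = -15; q=17
n=0: not odd, res = (-15)-0 = -15; q=17
n=13: odd, res = (-15)*2+13 = -17; q=18
n=7: odd, res = (-17)*2+7 = -27; q=19
n=7: odd, res = (-27)*2+7 = -47; q=20
res-q = (-47)-20 = -67

-67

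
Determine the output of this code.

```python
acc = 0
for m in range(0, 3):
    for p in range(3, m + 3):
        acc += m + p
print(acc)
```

15

m=1,p=3: acc = 0+4 = 4
m=2,p=3: acc = 4+5 = 9
m=2,p=4: acc = 9+6 = 15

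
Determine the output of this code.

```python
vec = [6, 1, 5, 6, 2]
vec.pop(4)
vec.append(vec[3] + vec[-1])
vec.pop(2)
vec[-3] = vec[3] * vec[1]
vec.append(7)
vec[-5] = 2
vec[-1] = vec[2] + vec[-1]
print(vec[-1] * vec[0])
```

pop(4) removes 2 → [6, 1, 5, 6]
append vec[3]+vec[-1] = 6+6 = 12 → [6, 1, 5, 6, 12]
pop(2) removes 5 → [6, 1, 6, 12]
vec[-3] = vec[3]*vec[1] = 12*1 = 12 → [6, 12, 6, 12]
append 7 → [6, 12, 6, 12, 7]
vec[-5] = 2 → [2, 12, 6, 12, 7]
vec[-1] = vec[2]+vec[-1] = 6+7 = 13 → [2, 12, 6, 12, 13]
vec[-1]*vec[0] = 13*2 = 26

26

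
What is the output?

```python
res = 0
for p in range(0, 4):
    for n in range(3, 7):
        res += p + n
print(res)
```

p=0,n=3: res = 0+3 = 3
p=0,n=4: res = 3+4 = 7
p=0,n=5: res = 7+5 = 12
p=0,n=6: res = 12+6 = 18
p=1,n=3: res = 18+4 = 22
p=1,n=4: res = 22+5 = 27
p=1,n=5: res = 27+6 = 33
p=1,n=6: res = 33+7 = 40
p=2,n=3: res = 40+5 = 45
p=2,n=4: res = 45+6 = 51
p=2,n=5: res = 51+7 = 58
p=2,n=6: res = 58+8 = 66
p=3,n=3: res = 66+6 = 72
p=3,n=4: res = 72+7 = 79
p=3,n=5: res = 79+8 = 87
p=3,n=6: res = 87+9 = 96

96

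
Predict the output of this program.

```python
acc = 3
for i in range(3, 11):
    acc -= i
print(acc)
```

-49

i=3: acc = 3-3 = 0
i=4: acc = 0-4 = -4
i=5: acc = (-4)-5 = -9
i=6: acc = (-9)-6 = -15
i=7: acc = (-15)-7 = -22
i=8: acc = (-22)-8 = -30
i=9: acc = (-30)-9 = -39
i=10: acc = (-39)-10 = -49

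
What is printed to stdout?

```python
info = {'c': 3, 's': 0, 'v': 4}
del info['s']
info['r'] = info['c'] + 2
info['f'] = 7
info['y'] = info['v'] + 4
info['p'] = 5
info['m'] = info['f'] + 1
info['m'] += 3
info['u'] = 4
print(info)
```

{'c': 3, 'v': 4, 'r': 5, 'f': 7, 'y': 8, 'p': 5, 'm': 11, 'u': 4}

del 's' → {'c': 3, 'v': 4}
info['r'] = info['c']+2 = 5 → {'c': 3, 'v': 4, 'r': 5}
info['f'] = 7 → {'c': 3, 'v': 4, 'r': 5, 'f': 7}
info['y'] = info['v']+4 = 8 → {'c': 3, 'v': 4, 'r': 5, 'f': 7, 'y': 8}
info['p'] = 5 → {'c': 3, 'v': 4, 'r': 5, 'f': 7, 'y': 8, 'p': 5}
info['m'] = info['f']+1 = 8 → {'c': 3, 'v': 4, 'r': 5, 'f': 7, 'y': 8, 'p': 5, 'm': 8}
info['m'] = 8+3 = 11 → {'c': 3, 'v': 4, 'r': 5, 'f': 7, 'y': 8, 'p': 5, 'm': 11}
info['u'] = 4 → {'c': 3, 'v': 4, 'r': 5, 'f': 7, 'y': 8, 'p': 5, 'm': 11, 'u': 4}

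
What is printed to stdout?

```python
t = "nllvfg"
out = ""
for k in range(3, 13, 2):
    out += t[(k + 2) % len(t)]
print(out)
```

k=3: add t[5]='g' → 'g'
k=5: add t[1]='l' → 'gl'
k=7: add t[3]='v' → 'glv'
k=9: add t[5]='g' → 'glvg'
k=11: add t[1]='l' → 'glvgl'

glvgl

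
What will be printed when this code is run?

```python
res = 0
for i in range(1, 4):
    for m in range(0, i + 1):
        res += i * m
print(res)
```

i=1,m=0: res = 0+0 = 0
i=1,m=1: res = 0+1 = 1
i=2,m=0: res = 1+0 = 1
i=2,m=1: res = 1+2 = 3
i=2,m=2: res = 3+4 = 7
i=3,m=0: res = 7+0 = 7
i=3,m=1: res = 7+3 = 10
i=3,m=2: res = 10+6 = 16
i=3,m=3: res = 16+9 = 25

25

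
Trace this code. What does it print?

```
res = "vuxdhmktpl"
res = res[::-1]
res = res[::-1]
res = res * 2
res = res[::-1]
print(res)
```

lptkmhdxuvlptkmhdxuv

reverse → 'lptkmhdxuv'
reverse → 'vuxdhmktpl'
repeat ×2 → 'vuxdhmktplvuxdhmktpl'
reverse → 'lptkmhdxuvlptkmhdxuv'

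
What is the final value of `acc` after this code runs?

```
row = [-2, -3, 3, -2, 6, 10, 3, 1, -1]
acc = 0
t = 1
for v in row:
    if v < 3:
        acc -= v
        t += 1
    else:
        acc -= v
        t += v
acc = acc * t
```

v=-2: <3, acc = 0-(-2) = 2; t=2
v=-3: <3, acc = 2-(-3) = 5; t=3
v=3: not <3, acc = 5-3 = 2; t=6
v=-2: <3, acc = 2-(-2) = 4; t=7
v=6: not <3, acc = 4-6 = -2; t=13
v=10: not <3, acc = (-2)-10 = -12; t=23
v=3: not <3, acc = (-12)-3 = -15; t=26
v=1: <3, acc = (-15)-1 = -16; t=27
v=-1: <3, acc = (-16)-(-1) = -15; t=28
acc*t = (-15)*28 = -420

-420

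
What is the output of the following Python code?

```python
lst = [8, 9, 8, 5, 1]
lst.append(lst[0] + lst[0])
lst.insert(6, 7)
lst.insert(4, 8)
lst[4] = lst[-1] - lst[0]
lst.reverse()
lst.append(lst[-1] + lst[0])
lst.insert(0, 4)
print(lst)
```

[4, 7, 16, 1, -1, 5, 8, 9, 8, 15]

append lst[0]+lst[0] = 8+8 = 16 → [8, 9, 8, 5, 1, 16]
insert 7 at 6 → [8, 9, 8, 5, 1, 16, 7]
insert 8 at 4 → [8, 9, 8, 5, 8, 1, 16, 7]
lst[4] = lst[-1]-lst[0] = 7-8 = -1 → [8, 9, 8, 5, -1, 1, 16, 7]
reverse → [7, 16, 1, -1, 5, 8, 9, 8]
append lst[-1]+lst[0] = 8+7 = 15 → [7, 16, 1, -1, 5, 8, 9, 8, 15]
insert 4 at 0 → [4, 7, 16, 1, -1, 5, 8, 9, 8, 15]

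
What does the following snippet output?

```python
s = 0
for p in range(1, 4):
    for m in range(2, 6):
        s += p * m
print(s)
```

84

p=1,m=2: s = 0+2 = 2
p=1,m=3: s = 2+3 = 5
p=1,m=4: s = 5+4 = 9
p=1,m=5: s = 9+5 = 14
p=2,m=2: s = 14+4 = 18
p=2,m=3: s = 18+6 = 24
p=2,m=4: s = 24+8 = 32
p=2,m=5: s = 32+10 = 42
p=3,m=2: s = 42+6 = 48
p=3,m=3: s = 48+9 = 57
p=3,m=4: s = 57+12 = 69
p=3,m=5: s = 69+15 = 84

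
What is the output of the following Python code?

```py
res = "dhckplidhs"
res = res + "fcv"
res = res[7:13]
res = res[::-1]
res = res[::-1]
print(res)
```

+ 'fcv' → 'dhckplidhsfcv'
slice [7:13] → 'dhsfcv'
reverse → 'vcfshd'
reverse → 'dhsfcv'

dhsfcv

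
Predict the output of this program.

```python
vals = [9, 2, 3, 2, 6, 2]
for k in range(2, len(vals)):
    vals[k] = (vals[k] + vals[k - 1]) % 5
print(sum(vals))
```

16

k=2: vals[2] = (3+2)%5 = 0 → [9, 2, 0, 2, 6, 2]
k=3: vals[3] = (2+0)%5 = 2 → [9, 2, 0, 2, 6, 2]
k=4: vals[4] = (6+2)%5 = 3 → [9, 2, 0, 2, 3, 2]
k=5: vals[5] = (2+3)%5 = 0 → [9, 2, 0, 2, 3, 0]
sum = 16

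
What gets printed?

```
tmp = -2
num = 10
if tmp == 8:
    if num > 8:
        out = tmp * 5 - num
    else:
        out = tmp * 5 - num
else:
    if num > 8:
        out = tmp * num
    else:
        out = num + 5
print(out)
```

tmp=-2, num=10
tmp == 8 is False; num > 8 is True
→ out = tmp * num = -20

-20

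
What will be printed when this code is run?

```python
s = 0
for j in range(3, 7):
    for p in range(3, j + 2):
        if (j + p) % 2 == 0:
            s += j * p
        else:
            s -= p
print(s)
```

j=3,p=3: even sum, s = 0+9 = 9
j=3,p=4: odd sum, s = 9-4 = 5
j=4,p=3: odd sum, s = 5-3 = 2
j=4,p=4: even sum, s = 2+16 = 18
j=4,p=5: odd sum, s = 18-5 = 13
j=5,p=3: even sum, s = 13+15 = 28
j=5,p=4: odd sum, s = 28-4 = 24
j=5,p=5: even sum, s = 24+25 = 49
j=5,p=6: odd sum, s = 49-6 = 43
j=6,p=3: odd sum, s = 43-3 = 40
j=6,p=4: even sum, s = 40+24 = 64
j=6,p=5: odd sum, s = 64-5 = 59
j=6,p=6: even sum, s = 59+36 = 95
j=6,p=7: odd sum, s = 95-7 = 88

88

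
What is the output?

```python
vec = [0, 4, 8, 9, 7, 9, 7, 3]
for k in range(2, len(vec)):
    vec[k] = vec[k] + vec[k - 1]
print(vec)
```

k=2: vec[2] = 8+4 = 12 → [0, 4, 12, 9, 7, 9, 7, 3]
k=3: vec[3] = 9+12 = 21 → [0, 4, 12, 21, 7, 9, 7, 3]
k=4: vec[4] = 7+21 = 28 → [0, 4, 12, 21, 28, 9, 7, 3]
k=5: vec[5] = 9+28 = 37 → [0, 4, 12, 21, 28, 37, 7, 3]
k=6: vec[6] = 7+37 = 44 → [0, 4, 12, 21, 28, 37, 44, 3]
k=7: vec[7] = 3+44 = 47 → [0, 4, 12, 21, 28, 37, 44, 47]

[0, 4, 12, 21, 28, 37, 44, 47]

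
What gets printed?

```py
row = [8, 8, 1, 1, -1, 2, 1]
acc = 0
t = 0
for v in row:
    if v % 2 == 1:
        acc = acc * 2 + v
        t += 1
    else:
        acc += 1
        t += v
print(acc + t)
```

67

v=8: not odd, acc = 0+1 = 1; t=8
v=8: not odd, acc = 1+1 = 2; t=16
v=1: odd, acc = 2*2+1 = 5; t=17
v=1: odd, acc = 5*2+1 = 11; t=18
v=-1: odd, acc = 11*2+(-1) = 21; t=19
v=2: not odd, acc = 21+1 = 22; t=21
v=1: odd, acc = 22*2+1 = 45; t=22
acc+t = 45+22 = 67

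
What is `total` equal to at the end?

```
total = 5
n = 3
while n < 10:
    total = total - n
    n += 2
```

-19

n=3: total = 5-3 = 2
n=5: total = 2-5 = -3
n=7: total = (-3)-7 = -10
n=9: total = (-10)-9 = -19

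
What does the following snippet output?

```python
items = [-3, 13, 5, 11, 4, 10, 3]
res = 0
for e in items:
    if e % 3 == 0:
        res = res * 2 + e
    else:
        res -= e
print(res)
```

e=-3: %3==0, res = 0*2+(-3) = -3
e=13: not %3==0, res = (-3)-13 = -16
e=5: not %3==0, res = (-16)-5 = -21
e=11: not %3==0, res = (-21)-11 = -32
e=4: not %3==0, res = (-32)-4 = -36
e=10: not %3==0, res = (-36)-10 = -46
e=3: %3==0, res = (-46)*2+3 = -89

-89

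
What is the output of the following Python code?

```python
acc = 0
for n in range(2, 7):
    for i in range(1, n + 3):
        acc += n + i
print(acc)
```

n=2,i=1: acc = 0+3 = 3
n=2,i=2: acc = 3+4 = 7
n=2,i=3: acc = 7+5 = 12
n=2,i=4: acc = 12+6 = 18
n=3,i=1: acc = 18+4 = 22
n=3,i=2: acc = 22+5 = 27
n=3,i=3: acc = 27+6 = 33
n=3,i=4: acc = 33+7 = 40
n=3,i=5: acc = 40+8 = 48
n=4,i=1: acc = 48+5 = 53
n=4,i=2: acc = 53+6 = 59
n=4,i=3: acc = 59+7 = 66
n=4,i=4: acc = 66+8 = 74
n=4,i=5: acc = 74+9 = 83
n=4,i=6: acc = 83+10 = 93
n=5,i=1: acc = 93+6 = 99
n=5,i=2: acc = 99+7 = 106
n=5,i=3: acc = 106+8 = 114
n=5,i=4: acc = 114+9 = 123
n=5,i=5: acc = 123+10 = 133
n=5,i=6: acc = 133+11 = 144
n=5,i=7: acc = 144+12 = 156
n=6,i=1: acc = 156+7 = 163
n=6,i=2: acc = 163+8 = 171
n=6,i=3: acc = 171+9 = 180
n=6,i=4: acc = 180+10 = 190
n=6,i=5: acc = 190+11 = 201
n=6,i=6: acc = 201+12 = 213
n=6,i=7: acc = 213+13 = 226
n=6,i=8: acc = 226+14 = 240

240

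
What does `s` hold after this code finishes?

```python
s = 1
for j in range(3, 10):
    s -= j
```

-41

j=3: s = 1-3 = -2
j=4: s = (-2)-4 = -6
j=5: s = (-6)-5 = -11
j=6: s = (-11)-6 = -17
j=7: s = (-17)-7 = -24
j=8: s = (-24)-8 = -32
j=9: s = (-32)-9 = -41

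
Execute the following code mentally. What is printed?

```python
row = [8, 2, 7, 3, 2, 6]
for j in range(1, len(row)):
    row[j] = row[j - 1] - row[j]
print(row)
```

j=1: row[1] = 8-2 = 6 → [8, 6, 7, 3, 2, 6]
j=2: row[2] = 6-7 = -1 → [8, 6, -1, 3, 2, 6]
j=3: row[3] = (-1)-3 = -4 → [8, 6, -1, -4, 2, 6]
j=4: row[4] = (-4)-2 = -6 → [8, 6, -1, -4, -6, 6]
j=5: row[5] = (-6)-6 = -12 → [8, 6, -1, -4, -6, -12]

[8, 6, -1, -4, -6, -12]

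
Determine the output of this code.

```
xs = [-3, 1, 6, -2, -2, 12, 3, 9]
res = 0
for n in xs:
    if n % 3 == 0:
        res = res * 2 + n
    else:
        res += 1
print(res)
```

95

n=-3: %3==0, res = 0*2+(-3) = -3
n=1: not %3==0, res = (-3)+1 = -2
n=6: %3==0, res = (-2)*2+6 = 2
n=-2: not %3==0, res = 2+1 = 3
n=-2: not %3==0, res = 3+1 = 4
n=12: %3==0, res = 4*2+12 = 20
n=3: %3==0, res = 20*2+3 = 43
n=9: %3==0, res = 43*2+9 = 95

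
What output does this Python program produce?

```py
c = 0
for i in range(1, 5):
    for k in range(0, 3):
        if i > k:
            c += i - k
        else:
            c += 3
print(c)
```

i=1,k=0: 1>0, c = 0+1 = 1
i=1,k=1: not 1>1, c = 1+3 = 4
i=1,k=2: not 1>2, c = 4+3 = 7
i=2,k=0: 2>0, c = 7+2 = 9
i=2,k=1: 2>1, c = 9+1 = 10
i=2,k=2: not 2>2, c = 10+3 = 13
i=3,k=0: 3>0, c = 13+3 = 16
i=3,k=1: 3>1, c = 16+2 = 18
i=3,k=2: 3>2, c = 18+1 = 19
i=4,k=0: 4>0, c = 19+4 = 23
i=4,k=1: 4>1, c = 23+3 = 26
i=4,k=2: 4>2, c = 26+2 = 28

28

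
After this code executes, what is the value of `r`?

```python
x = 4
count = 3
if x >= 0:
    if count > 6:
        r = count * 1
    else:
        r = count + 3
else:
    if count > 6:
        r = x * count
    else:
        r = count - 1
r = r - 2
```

x=4, count=3
x >= 0 is True; count > 6 is False
→ r = count + 3 = 6
r = 6-2 = 4

4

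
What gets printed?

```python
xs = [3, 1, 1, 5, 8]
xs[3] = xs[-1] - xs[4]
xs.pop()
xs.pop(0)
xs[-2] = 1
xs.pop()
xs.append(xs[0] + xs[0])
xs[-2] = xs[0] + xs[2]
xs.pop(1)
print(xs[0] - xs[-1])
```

-1

xs[3] = xs[-1]-xs[4] = 8-8 = 0 → [3, 1, 1, 0, 8]
pop() removes 8 → [3, 1, 1, 0]
pop(0) removes 3 → [1, 1, 0]
xs[-2] = 1 → [1, 1, 0]
pop() removes 0 → [1, 1]
append xs[0]+xs[0] = 1+1 = 2 → [1, 1, 2]
xs[-2] = xs[0]+xs[2] = 1+2 = 3 → [1, 3, 2]
pop(1) removes 3 → [1, 2]
xs[0]-xs[-1] = 1-2 = -1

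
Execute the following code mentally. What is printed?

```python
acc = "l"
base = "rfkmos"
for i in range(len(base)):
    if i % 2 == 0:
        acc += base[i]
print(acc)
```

lrko

i=0: add 'r' → 'lr'
i=1: skip
i=2: add 'k' → 'lrk'
i=3: skip
i=4: add 'o' → 'lrko'
i=5: skip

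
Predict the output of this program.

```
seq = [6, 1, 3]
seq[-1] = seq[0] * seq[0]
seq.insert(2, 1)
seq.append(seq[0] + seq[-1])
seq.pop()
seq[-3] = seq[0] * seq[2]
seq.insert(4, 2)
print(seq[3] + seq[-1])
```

38

seq[-1] = seq[0]*seq[0] = 6*6 = 36 → [6, 1, 36]
insert 1 at 2 → [6, 1, 1, 36]
append seq[0]+seq[-1] = 6+36 = 42 → [6, 1, 1, 36, 42]
pop() removes 42 → [6, 1, 1, 36]
seq[-3] = seq[0]*seq[2] = 6*1 = 6 → [6, 6, 1, 36]
insert 2 at 4 → [6, 6, 1, 36, 2]
seq[3]+seq[-1] = 36+2 = 38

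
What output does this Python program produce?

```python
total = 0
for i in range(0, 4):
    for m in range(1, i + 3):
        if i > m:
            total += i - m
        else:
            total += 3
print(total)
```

37

i=0,m=1: not 0>1, total = 0+3 = 3
i=0,m=2: not 0>2, total = 3+3 = 6
i=1,m=1: not 1>1, total = 6+3 = 9
i=1,m=2: not 1>2, total = 9+3 = 12
i=1,m=3: not 1>3, total = 12+3 = 15
i=2,m=1: 2>1, total = 15+1 = 16
i=2,m=2: not 2>2, total = 16+3 = 19
i=2,m=3: not 2>3, total = 19+3 = 22
i=2,m=4: not 2>4, total = 22+3 = 25
i=3,m=1: 3>1, total = 25+2 = 27
i=3,m=2: 3>2, total = 27+1 = 28
i=3,m=3: not 3>3, total = 28+3 = 31
i=3,m=4: not 3>4, total = 31+3 = 34
i=3,m=5: not 3>5, total = 34+3 = 37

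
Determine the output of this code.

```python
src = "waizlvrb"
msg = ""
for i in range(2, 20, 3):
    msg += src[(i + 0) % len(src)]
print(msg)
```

i=2: add src[2]='i' → 'i'
i=5: add src[5]='v' → 'iv'
i=8: add src[0]='w' → 'ivw'
i=11: add src[3]='z' → 'ivwz'
i=14: add src[6]='r' → 'ivwzr'
i=17: add src[1]='a' → 'ivwzra'

ivwzra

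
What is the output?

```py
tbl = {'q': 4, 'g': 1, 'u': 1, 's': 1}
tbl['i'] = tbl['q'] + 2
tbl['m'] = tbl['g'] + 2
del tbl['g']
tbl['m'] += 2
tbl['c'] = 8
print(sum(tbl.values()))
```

25

tbl['i'] = tbl['q']+2 = 6 → {'q': 4, 'g': 1, 'u': 1, 's': 1, 'i': 6}
tbl['m'] = tbl['g']+2 = 3 → {'q': 4, 'g': 1, 'u': 1, 's': 1, 'i': 6, 'm': 3}
del 'g' → {'q': 4, 'u': 1, 's': 1, 'i': 6, 'm': 3}
tbl['m'] = 3+2 = 5 → {'q': 4, 'u': 1, 's': 1, 'i': 6, 'm': 5}
tbl['c'] = 8 → {'q': 4, 'u': 1, 's': 1, 'i': 6, 'm': 5, 'c': 8}
sum of values = 25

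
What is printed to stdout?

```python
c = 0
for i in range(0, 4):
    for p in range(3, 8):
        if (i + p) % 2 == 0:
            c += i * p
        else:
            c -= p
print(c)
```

i=0,p=3: odd sum, c = 0-3 = -3
i=0,p=4: even sum, c = (-3)+0 = -3
i=0,p=5: odd sum, c = (-3)-5 = -8
i=0,p=6: even sum, c = (-8)+0 = -8
i=0,p=7: odd sum, c = (-8)-7 = -15
i=1,p=3: even sum, c = (-15)+3 = -12
i=1,p=4: odd sum, c = (-12)-4 = -16
i=1,p=5: even sum, c = (-16)+5 = -11
i=1,p=6: odd sum, c = (-11)-6 = -17
i=1,p=7: even sum, c = (-17)+7 = -10
i=2,p=3: odd sum, c = (-10)-3 = -13
i=2,p=4: even sum, c = (-13)+8 = -5
i=2,p=5: odd sum, c = (-5)-5 = -10
i=2,p=6: even sum, c = (-10)+12 = 2
i=2,p=7: odd sum, c = 2-7 = -5
i=3,p=3: even sum, c = (-5)+9 = 4
i=3,p=4: odd sum, c = 4-4 = 0
i=3,p=5: even sum, c = 0+15 = 15
i=3,p=6: odd sum, c = 15-6 = 9
i=3,p=7: even sum, c = 9+21 = 30

30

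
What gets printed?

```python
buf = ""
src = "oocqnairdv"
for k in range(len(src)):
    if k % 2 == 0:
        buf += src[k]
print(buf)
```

k=0: add 'o' → 'o'
k=1: skip
k=2: add 'c' → 'oc'
k=3: skip
k=4: add 'n' → 'ocn'
k=5: skip
k=6: add 'i' → 'ocni'
k=7: skip
k=8: add 'd' → 'ocnid'
k=9: skip

ocnid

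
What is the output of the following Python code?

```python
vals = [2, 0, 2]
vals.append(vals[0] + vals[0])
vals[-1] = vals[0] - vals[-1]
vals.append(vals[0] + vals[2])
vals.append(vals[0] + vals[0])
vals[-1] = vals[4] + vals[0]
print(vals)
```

[2, 0, 2, -2, 4, 6]

append vals[0]+vals[0] = 2+2 = 4 → [2, 0, 2, 4]
vals[-1] = vals[0]-vals[-1] = 2-4 = -2 → [2, 0, 2, -2]
append vals[0]+vals[2] = 2+2 = 4 → [2, 0, 2, -2, 4]
append vals[0]+vals[0] = 2+2 = 4 → [2, 0, 2, -2, 4, 4]
vals[-1] = vals[4]+vals[0] = 4+2 = 6 → [2, 0, 2, -2, 4, 6]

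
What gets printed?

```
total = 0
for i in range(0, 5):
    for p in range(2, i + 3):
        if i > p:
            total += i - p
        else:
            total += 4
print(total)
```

52

i=0,p=2: not 0>2, total = 0+4 = 4
i=1,p=2: not 1>2, total = 4+4 = 8
i=1,p=3: not 1>3, total = 8+4 = 12
i=2,p=2: not 2>2, total = 12+4 = 16
i=2,p=3: not 2>3, total = 16+4 = 20
i=2,p=4: not 2>4, total = 20+4 = 24
i=3,p=2: 3>2, total = 24+1 = 25
i=3,p=3: not 3>3, total = 25+4 = 29
i=3,p=4: not 3>4, total = 29+4 = 33
i=3,p=5: not 3>5, total = 33+4 = 37
i=4,p=2: 4>2, total = 37+2 = 39
i=4,p=3: 4>3, total = 39+1 = 40
i=4,p=4: not 4>4, total = 40+4 = 44
i=4,p=5: not 4>5, total = 44+4 = 48
i=4,p=6: not 4>6, total = 48+4 = 52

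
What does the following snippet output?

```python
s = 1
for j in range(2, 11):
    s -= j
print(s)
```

j=2: s = 1-2 = -1
j=3: s = (-1)-3 = -4
j=4: s = (-4)-4 = -8
j=5: s = (-8)-5 = -13
j=6: s = (-13)-6 = -19
j=7: s = (-19)-7 = -26
j=8: s = (-26)-8 = -34
j=9: s = (-34)-9 = -43
j=10: s = (-43)-10 = -53

-53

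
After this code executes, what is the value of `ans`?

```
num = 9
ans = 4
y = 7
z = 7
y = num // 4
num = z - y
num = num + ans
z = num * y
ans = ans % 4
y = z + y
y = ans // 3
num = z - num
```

y = 9//4 = 2
num = 7-2 = 5
num = 5+4 = 9
z = 9*2 = 18
ans = 4%4 = 0
y = 18+2 = 20
y = 0//3 = 0
num = 18-9 = 9

0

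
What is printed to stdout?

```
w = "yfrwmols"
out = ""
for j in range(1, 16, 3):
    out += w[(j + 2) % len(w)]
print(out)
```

j=1: add w[3]='w' → 'w'
j=4: add w[6]='l' → 'wl'
j=7: add w[1]='f' → 'wlf'
j=10: add w[4]='m' → 'wlfm'
j=13: add w[7]='s' → 'wlfms'

wlfms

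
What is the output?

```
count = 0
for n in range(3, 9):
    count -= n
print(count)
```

n=3: count = 0-3 = -3
n=4: count = (-3)-4 = -7
n=5: count = (-7)-5 = -12
n=6: count = (-12)-6 = -18
n=7: count = (-18)-7 = -25
n=8: count = (-25)-8 = -33

-33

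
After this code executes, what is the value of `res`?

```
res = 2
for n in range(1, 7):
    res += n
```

n=1: res = 2+1 = 3
n=2: res = 3+2 = 5
n=3: res = 5+3 = 8
n=4: res = 8+4 = 12
n=5: res = 12+5 = 17
n=6: res = 17+6 = 23

23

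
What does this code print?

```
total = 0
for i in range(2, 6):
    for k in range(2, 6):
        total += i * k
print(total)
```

i=2,k=2: total = 0+4 = 4
i=2,k=3: total = 4+6 = 10
i=2,k=4: total = 10+8 = 18
i=2,k=5: total = 18+10 = 28
i=3,k=2: total = 28+6 = 34
i=3,k=3: total = 34+9 = 43
i=3,k=4: total = 43+12 = 55
i=3,k=5: total = 55+15 = 70
i=4,k=2: total = 70+8 = 78
i=4,k=3: total = 78+12 = 90
i=4,k=4: total = 90+16 = 106
i=4,k=5: total = 106+20 = 126
i=5,k=2: total = 126+10 = 136
i=5,k=3: total = 136+15 = 151
i=5,k=4: total = 151+20 = 171
i=5,k=5: total = 171+25 = 196

196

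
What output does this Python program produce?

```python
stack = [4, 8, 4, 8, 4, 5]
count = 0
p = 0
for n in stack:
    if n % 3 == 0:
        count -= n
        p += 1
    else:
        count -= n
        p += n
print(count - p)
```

n=4: not %3==0, count = 0-4 = -4; p=4
n=8: not %3==0, count = (-4)-8 = -12; p=12
n=4: not %3==0, count = (-12)-4 = -16; p=16
n=8: not %3==0, count = (-16)-8 = -24; p=24
n=4: not %3==0, count = (-24)-4 = -28; p=28
n=5: not %3==0, count = (-28)-5 = -33; p=33
count-p = (-33)-33 = -66

-66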